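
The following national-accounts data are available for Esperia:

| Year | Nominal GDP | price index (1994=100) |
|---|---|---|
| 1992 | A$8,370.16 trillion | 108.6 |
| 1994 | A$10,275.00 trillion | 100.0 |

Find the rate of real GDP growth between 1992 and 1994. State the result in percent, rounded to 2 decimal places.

Deflate each year: 1992 → 8370.16/1.086 = 7707.33; 1994 → 10275.00/1.000 = 10275.00.
So real GDP changed by 10275.00/7707.33 − 1 = 0.3331, i.e. 33.31%.

33.31%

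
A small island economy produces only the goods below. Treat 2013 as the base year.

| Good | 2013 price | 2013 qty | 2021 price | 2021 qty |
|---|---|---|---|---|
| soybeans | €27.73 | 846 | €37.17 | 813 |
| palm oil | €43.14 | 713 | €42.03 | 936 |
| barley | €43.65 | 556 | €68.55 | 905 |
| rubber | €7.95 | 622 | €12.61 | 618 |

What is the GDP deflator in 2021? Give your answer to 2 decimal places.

Nominal GDP 2021 = 37.17·813 + 42.03·936 + 68.55·905 + 12.61·618 = 139390.02.
Real GDP 2021 (at 2013 prices) = 27.73·813 + 43.14·936 + 43.65·905 + 7.95·618 = 107339.88.
Deflator = Nominal/Real × 100 = 139390.02/107339.88 × 100 = 129.859.

129.86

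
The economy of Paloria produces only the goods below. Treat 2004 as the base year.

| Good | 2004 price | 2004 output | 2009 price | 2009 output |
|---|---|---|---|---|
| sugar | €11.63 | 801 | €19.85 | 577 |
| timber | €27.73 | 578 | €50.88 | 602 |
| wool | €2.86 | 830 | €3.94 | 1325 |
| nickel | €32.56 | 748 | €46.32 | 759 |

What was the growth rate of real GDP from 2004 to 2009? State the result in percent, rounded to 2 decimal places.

-0.32%

Real GDP 2004 = Nominal GDP 2004 = 11.63·801 + 27.73·578 + 2.86·830 + 32.56·748 = 52072.25.
Real GDP 2009 (at 2004 prices) = 11.63·577 + 27.73·602 + 2.86·1325 + 32.56·759 = 51906.51.
Real growth = 51906.51/52072.25 − 1 = -0.0032.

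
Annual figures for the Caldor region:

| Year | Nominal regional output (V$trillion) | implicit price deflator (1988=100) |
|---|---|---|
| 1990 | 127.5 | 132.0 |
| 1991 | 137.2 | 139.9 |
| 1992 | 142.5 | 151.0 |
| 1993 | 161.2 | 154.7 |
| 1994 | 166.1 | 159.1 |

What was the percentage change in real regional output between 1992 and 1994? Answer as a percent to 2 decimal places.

10.63%

Real regional output 1992 = 142.5/1.510 = 94.37.
Real regional output 1994 = 166.1/1.591 = 104.40.
Change = 104.40/94.37 − 1 = 0.1063.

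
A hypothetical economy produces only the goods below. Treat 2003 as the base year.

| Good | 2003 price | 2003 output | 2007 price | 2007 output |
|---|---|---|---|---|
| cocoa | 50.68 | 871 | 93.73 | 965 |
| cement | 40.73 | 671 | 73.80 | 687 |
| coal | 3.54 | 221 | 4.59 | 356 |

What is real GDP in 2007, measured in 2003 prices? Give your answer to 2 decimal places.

Real GDP 2007 = Σ (p_2003 × q_2007) = 50.68·965 + 40.73·687 + 3.54·356 = 78147.95.

78147.95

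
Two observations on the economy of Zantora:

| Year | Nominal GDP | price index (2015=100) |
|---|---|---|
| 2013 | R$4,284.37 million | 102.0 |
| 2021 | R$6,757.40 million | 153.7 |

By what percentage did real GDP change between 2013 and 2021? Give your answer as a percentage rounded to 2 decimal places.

Real GDP 2013 = 4284.37 / 1.020 = 4200.36.
Real GDP 2021 = 6757.40 / 1.537 = 4396.49.
Real growth = 4396.49 / 4200.36 − 1 = 0.0467.

4.67%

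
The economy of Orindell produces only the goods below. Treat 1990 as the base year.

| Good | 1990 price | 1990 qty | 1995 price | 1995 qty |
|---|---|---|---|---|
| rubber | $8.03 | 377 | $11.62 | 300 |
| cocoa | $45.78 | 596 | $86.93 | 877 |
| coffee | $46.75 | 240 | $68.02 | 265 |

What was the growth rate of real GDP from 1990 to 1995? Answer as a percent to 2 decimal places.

32.30%

Real GDP 1990 = Nominal GDP 1990 = 8.03·377 + 45.78·596 + 46.75·240 = 41532.19.
Real GDP 1995 (at 1990 prices) = 8.03·300 + 45.78·877 + 46.75·265 = 54946.81.
Real growth = 54946.81/41532.19 − 1 = 0.3230.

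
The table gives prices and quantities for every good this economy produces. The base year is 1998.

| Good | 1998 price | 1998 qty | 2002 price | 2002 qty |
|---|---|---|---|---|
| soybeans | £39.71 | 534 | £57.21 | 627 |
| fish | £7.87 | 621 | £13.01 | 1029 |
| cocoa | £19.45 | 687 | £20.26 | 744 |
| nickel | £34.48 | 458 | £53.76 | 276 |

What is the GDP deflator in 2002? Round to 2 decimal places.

138.93

Nominal GDP 2002 = 57.21·627 + 13.01·1029 + 20.26·744 + 53.76·276 = 79169.16.
Real GDP 2002 (at 1998 prices) = 39.71·627 + 7.87·1029 + 19.45·744 + 34.48·276 = 56983.68.
Deflator = Nominal/Real × 100 = 79169.16/56983.68 × 100 = 138.933.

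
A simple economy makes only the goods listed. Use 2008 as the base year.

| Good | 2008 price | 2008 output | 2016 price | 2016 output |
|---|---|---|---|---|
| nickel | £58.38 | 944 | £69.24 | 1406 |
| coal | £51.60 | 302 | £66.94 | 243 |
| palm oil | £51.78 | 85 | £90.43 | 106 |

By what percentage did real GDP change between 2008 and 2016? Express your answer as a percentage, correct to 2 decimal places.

33.31%

Real GDP 2008 = Nominal GDP 2008 = 58.38·944 + 51.60·302 + 51.78·85 = 75095.22.
Real GDP 2016 (at 2008 prices) = 58.38·1406 + 51.60·243 + 51.78·106 = 100109.76.
Real growth = 100109.76/75095.22 − 1 = 0.3331.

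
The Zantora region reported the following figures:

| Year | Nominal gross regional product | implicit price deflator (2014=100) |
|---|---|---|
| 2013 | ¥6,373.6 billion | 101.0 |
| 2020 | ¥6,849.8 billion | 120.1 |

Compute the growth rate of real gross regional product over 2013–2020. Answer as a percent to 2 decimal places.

Deflate each year: 2013 → 6373.6/1.010 = 6310.50; 2020 → 6849.8/1.201 = 5703.41.
So real gross regional product changed by 5703.41/6310.50 − 1 = -0.0962, i.e. -9.62%.

-9.62%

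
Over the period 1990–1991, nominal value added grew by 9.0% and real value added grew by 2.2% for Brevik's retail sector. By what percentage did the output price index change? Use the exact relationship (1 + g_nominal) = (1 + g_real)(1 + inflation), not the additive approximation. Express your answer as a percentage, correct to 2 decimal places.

(1 + g_nom) = (1 + g_real)(1 + π), so π = 1.0900 / 1.0220 − 1 = 0.06654.

6.65%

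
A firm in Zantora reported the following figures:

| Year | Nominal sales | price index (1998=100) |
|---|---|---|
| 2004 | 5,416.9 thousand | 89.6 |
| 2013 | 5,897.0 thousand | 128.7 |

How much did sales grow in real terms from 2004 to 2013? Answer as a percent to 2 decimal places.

Deflate each year: 2004 → 5416.9/0.896 = 6045.65; 2013 → 5897.0/1.287 = 4581.97.
So real sales changed by 4581.97/6045.65 − 1 = -0.2421, i.e. -24.21%.

-24.21%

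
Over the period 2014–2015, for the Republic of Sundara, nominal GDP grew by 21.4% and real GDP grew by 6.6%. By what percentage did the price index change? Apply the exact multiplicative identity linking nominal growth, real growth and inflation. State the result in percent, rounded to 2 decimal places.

(1 + g_nom) = (1 + g_real)(1 + π), so π = 1.2140 / 1.0660 − 1 = 0.13884.

13.88%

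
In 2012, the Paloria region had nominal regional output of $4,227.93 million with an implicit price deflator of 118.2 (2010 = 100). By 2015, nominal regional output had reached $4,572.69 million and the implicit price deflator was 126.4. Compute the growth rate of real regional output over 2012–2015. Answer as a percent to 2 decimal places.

1.14%

Real regional output 2012 = 4227.93 / 1.182 = 3576.93.
Real regional output 2015 = 4572.69 / 1.264 = 3617.63.
Real growth = 3617.63 / 3576.93 − 1 = 0.0114.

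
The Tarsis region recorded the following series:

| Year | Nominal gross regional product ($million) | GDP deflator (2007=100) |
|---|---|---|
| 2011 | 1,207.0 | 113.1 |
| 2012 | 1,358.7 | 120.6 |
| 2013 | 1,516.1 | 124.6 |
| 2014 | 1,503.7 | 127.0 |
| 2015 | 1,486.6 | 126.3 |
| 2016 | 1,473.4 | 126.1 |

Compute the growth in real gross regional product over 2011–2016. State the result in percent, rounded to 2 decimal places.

9.49%

Real gross regional product 2011 = 1207.0/1.131 = 1067.20.
Real gross regional product 2016 = 1473.4/1.261 = 1168.44.
Change = 1168.44/1067.20 − 1 = 0.0949.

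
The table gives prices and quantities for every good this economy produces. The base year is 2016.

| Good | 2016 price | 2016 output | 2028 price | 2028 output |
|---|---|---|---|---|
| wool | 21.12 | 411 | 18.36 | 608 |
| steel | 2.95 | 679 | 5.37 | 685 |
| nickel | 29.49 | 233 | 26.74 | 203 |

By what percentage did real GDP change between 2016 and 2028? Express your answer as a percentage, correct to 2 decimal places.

Real GDP 2016 = Nominal GDP 2016 = 21.12·411 + 2.95·679 + 29.49·233 = 17554.54.
Real GDP 2028 (at 2016 prices) = 21.12·608 + 2.95·685 + 29.49·203 = 20848.18.
Real growth = 20848.18/17554.54 − 1 = 0.1876.

18.76%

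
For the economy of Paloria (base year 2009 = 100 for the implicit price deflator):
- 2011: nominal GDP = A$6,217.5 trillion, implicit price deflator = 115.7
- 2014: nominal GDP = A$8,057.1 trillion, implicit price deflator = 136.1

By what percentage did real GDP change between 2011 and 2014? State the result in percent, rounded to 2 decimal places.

10.16%

Deflate each year: 2011 → 6217.5/1.157 = 5373.81; 2014 → 8057.1/1.361 = 5919.99.
So real GDP changed by 5919.99/5373.81 − 1 = 0.1016, i.e. 10.16%.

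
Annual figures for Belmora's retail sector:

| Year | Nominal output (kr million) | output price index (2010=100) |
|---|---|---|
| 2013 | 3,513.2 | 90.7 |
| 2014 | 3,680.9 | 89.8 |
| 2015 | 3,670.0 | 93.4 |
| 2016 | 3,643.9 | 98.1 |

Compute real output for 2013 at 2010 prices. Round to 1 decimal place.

Real output 2013 = 3513.2 / 0.907 = 3873.43.

kr 3,873.4 million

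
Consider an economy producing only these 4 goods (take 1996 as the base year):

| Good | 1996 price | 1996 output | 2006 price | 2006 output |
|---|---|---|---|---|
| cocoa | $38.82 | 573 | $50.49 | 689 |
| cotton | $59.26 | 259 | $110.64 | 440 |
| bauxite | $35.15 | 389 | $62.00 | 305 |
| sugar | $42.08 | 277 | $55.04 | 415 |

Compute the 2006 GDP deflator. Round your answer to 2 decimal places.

154.58

Nominal GDP 2006 = 50.49·689 + 110.64·440 + 62.00·305 + 55.04·415 = 125220.81.
Real GDP 2006 (at 1996 prices) = 38.82·689 + 59.26·440 + 35.15·305 + 42.08·415 = 81005.33.
Deflator = Nominal/Real × 100 = 125220.81/81005.33 × 100 = 154.583.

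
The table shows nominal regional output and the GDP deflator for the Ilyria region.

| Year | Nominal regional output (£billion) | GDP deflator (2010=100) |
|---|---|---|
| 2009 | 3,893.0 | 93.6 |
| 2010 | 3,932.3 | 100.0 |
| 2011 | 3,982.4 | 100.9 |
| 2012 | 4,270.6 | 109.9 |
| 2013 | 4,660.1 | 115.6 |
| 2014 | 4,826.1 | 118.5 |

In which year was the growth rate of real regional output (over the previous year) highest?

2010: real = 3932.3/1.000 = 3932.30; growth vs 2009 (4159.19) = -5.46%.
2011: real = 3982.4/1.009 = 3946.88; growth vs 2010 (3932.30) = 0.37%.
2012: real = 4270.6/1.099 = 3885.90; growth vs 2011 (3946.88) = -1.55%.
2013: real = 4660.1/1.156 = 4031.23; growth vs 2012 (3885.90) = 3.74%.
2014: real = 4826.1/1.185 = 4072.66; growth vs 2013 (4031.23) = 1.03%.

2013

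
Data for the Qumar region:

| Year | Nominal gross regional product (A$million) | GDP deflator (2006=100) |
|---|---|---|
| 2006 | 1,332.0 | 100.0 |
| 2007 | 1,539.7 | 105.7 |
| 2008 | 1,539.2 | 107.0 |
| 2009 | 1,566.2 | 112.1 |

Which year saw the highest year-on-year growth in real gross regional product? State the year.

2007

2007: real = 1539.7/1.057 = 1456.67; growth vs 2006 (1332.00) = 9.36%.
2008: real = 1539.2/1.070 = 1438.50; growth vs 2007 (1456.67) = -1.25%.
2009: real = 1566.2/1.121 = 1397.15; growth vs 2008 (1438.50) = -2.87%.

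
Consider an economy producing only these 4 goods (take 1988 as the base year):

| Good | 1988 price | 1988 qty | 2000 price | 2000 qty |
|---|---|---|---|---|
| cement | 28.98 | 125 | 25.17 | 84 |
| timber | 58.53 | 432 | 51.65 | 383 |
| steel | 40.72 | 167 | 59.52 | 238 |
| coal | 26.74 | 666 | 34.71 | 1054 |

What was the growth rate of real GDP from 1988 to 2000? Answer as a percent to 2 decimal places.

17.21%

Real GDP 1988 = Nominal GDP 1988 = 28.98·125 + 58.53·432 + 40.72·167 + 26.74·666 = 53516.54.
Real GDP 2000 (at 1988 prices) = 28.98·84 + 58.53·383 + 40.72·238 + 26.74·1054 = 62726.63.
Real growth = 62726.63/53516.54 − 1 = 0.1721.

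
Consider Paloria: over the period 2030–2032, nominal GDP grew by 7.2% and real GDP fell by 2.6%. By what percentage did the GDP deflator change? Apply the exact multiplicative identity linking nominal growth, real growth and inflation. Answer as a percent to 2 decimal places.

10.06%

(1 + g_nom) = (1 + g_real)(1 + π), so π = 1.0720 / 0.9740 − 1 = 0.10062.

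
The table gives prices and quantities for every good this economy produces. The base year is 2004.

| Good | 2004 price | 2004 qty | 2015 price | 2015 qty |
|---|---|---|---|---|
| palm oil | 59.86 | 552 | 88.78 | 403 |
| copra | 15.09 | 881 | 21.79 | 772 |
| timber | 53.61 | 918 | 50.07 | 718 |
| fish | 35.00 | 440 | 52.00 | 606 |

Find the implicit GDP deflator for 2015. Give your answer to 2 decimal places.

Nominal GDP 2015 = 88.78·403 + 21.79·772 + 50.07·718 + 52.00·606 = 120062.48.
Real GDP 2015 (at 2004 prices) = 59.86·403 + 15.09·772 + 53.61·718 + 35.00·606 = 95475.04.
Deflator = Nominal/Real × 100 = 120062.48/95475.04 × 100 = 125.753.

125.75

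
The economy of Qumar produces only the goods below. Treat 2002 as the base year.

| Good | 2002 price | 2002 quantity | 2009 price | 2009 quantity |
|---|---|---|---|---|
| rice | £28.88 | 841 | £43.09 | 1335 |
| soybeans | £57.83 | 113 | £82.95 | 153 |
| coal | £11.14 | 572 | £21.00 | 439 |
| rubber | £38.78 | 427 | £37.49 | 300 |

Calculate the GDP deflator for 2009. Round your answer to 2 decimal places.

141.85

Nominal GDP 2009 = 43.09·1335 + 82.95·153 + 21.00·439 + 37.49·300 = 90682.50.
Real GDP 2009 (at 2002 prices) = 28.88·1335 + 57.83·153 + 11.14·439 + 38.78·300 = 63927.25.
Deflator = Nominal/Real × 100 = 90682.50/63927.25 × 100 = 141.853.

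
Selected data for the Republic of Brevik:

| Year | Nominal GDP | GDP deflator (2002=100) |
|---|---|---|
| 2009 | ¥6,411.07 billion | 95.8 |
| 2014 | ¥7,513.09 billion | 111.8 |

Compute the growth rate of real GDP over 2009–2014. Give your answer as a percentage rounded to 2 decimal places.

0.42%

Deflate each year: 2009 → 6411.07/0.958 = 6692.14; 2014 → 7513.09/1.118 = 6720.12.
So real GDP changed by 6720.12/6692.14 − 1 = 0.0042, i.e. 0.42%.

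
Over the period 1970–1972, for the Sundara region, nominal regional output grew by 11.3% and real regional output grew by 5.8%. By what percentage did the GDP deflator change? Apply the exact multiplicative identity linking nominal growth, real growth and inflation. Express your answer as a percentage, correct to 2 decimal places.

5.20%

(1 + g_nom) = (1 + g_real)(1 + π), so π = 1.1130 / 1.0580 − 1 = 0.05198.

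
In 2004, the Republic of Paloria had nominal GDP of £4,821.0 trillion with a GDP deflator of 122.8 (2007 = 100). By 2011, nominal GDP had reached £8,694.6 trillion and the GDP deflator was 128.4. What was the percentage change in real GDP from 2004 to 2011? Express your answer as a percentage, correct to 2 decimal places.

72.48%

Real GDP 2004 = 4821.0 / 1.228 = 3925.90.
Real GDP 2011 = 8694.6 / 1.284 = 6771.50.
Real growth = 6771.50 / 3925.90 − 1 = 0.7248.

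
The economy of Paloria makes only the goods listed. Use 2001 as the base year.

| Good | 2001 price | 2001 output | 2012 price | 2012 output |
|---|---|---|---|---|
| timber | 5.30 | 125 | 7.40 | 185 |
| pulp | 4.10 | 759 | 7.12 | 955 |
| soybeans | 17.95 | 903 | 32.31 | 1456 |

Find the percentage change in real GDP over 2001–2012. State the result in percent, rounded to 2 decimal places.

55.29%

Real GDP 2001 = Nominal GDP 2001 = 5.30·125 + 4.10·759 + 17.95·903 = 19983.25.
Real GDP 2012 (at 2001 prices) = 5.30·185 + 4.10·955 + 17.95·1456 = 31031.20.
Real growth = 31031.20/19983.25 − 1 = 0.5529.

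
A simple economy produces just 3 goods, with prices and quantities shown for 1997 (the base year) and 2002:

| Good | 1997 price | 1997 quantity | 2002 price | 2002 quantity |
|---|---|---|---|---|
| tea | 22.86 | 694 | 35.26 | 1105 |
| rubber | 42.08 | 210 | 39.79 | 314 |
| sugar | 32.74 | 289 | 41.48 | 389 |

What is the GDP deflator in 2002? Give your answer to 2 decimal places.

Nominal GDP 2002 = 35.26·1105 + 39.79·314 + 41.48·389 = 67592.08.
Real GDP 2002 (at 1997 prices) = 22.86·1105 + 42.08·314 + 32.74·389 = 51209.28.
Deflator = Nominal/Real × 100 = 67592.08/51209.28 × 100 = 131.992.

131.99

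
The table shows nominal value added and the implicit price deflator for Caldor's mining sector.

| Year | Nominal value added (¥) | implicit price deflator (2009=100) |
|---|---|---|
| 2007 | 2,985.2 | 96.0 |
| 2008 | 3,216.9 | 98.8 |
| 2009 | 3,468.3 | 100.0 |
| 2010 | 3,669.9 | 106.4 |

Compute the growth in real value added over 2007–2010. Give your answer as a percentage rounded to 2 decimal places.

10.92%

Real value added 2007 = 2985.2/0.960 = 3109.58.
Real value added 2010 = 3669.9/1.064 = 3449.15.
Change = 3449.15/3109.58 − 1 = 0.1092.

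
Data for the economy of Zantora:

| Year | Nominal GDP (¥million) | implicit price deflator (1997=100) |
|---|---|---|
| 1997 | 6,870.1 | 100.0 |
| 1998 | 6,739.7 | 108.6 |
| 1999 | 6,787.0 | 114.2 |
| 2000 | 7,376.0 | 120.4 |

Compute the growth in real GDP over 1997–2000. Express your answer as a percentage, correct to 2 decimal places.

Real GDP 1997 = 6870.1/1.000 = 6870.10.
Real GDP 2000 = 7376.0/1.204 = 6126.25.
Change = 6126.25/6870.10 − 1 = -0.1083.

-10.83%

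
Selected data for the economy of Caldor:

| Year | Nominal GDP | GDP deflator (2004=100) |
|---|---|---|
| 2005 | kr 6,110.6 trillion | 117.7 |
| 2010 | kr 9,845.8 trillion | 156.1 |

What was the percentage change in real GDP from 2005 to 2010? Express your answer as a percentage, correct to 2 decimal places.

21.49%

Real GDP 2005 = 6110.6 / 1.177 = 5191.67.
Real GDP 2010 = 9845.8 / 1.561 = 6307.37.
Real growth = 6307.37 / 5191.67 − 1 = 0.2149.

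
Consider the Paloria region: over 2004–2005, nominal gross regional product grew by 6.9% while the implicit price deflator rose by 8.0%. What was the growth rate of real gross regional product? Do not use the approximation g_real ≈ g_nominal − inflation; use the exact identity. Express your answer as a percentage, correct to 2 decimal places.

-1.02%

(1 + g_nom) = (1 + g_real)(1 + π), so g_real = 1.0690 / 1.0800 − 1 = -0.01019.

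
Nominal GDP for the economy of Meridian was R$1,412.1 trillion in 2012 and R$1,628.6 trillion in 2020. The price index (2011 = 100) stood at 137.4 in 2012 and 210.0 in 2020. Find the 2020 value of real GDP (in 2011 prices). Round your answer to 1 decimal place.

R$775.5 trillion

Real GDP = Nominal / (price index/100) = 1628.6 / 2.100 = 775.52.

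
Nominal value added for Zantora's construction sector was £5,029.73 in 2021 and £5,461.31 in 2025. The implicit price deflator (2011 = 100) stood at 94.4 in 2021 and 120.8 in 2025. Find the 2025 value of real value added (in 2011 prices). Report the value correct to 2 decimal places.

£4,520.95

Real value added = Nominal / (implicit price deflator/100) = 5461.31 / 1.208 = 4520.95.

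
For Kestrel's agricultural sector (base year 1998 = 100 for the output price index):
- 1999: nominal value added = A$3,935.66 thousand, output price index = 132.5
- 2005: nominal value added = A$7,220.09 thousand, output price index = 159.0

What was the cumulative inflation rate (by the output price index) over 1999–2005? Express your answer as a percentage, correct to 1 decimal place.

Price-level change = 159.0 / 132.5 − 1 = 0.2000.

20.0%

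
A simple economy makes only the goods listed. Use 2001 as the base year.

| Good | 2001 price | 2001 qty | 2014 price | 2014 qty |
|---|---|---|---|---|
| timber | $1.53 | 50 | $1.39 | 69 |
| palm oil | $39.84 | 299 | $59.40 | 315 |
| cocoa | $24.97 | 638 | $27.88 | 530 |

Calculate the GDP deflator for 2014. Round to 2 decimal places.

129.72

Nominal GDP 2014 = 1.39·69 + 59.40·315 + 27.88·530 = 33583.31.
Real GDP 2014 (at 2001 prices) = 1.53·69 + 39.84·315 + 24.97·530 = 25889.27.
Deflator = Nominal/Real × 100 = 33583.31/25889.27 × 100 = 129.719.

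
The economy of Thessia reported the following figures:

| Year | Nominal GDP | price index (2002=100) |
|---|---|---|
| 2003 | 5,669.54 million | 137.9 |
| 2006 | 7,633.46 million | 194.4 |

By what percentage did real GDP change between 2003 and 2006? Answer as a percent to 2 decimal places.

-4.49%

Real GDP 2003 = 5669.54 / 1.379 = 4111.34.
Real GDP 2006 = 7633.46 / 1.944 = 3926.68.
Real growth = 3926.68 / 4111.34 − 1 = -0.0449.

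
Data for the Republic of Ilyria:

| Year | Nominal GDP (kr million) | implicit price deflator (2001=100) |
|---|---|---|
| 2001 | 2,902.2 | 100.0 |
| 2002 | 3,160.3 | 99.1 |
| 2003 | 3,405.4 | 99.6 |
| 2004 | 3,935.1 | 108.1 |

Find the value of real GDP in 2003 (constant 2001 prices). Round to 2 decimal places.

Real GDP 2003 = 3405.4 / 0.996 = 3419.08.

kr 3,419.08 million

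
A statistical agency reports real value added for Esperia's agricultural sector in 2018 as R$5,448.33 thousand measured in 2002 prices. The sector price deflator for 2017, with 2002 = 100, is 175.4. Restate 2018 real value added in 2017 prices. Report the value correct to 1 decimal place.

Real value added in 2017 prices = Real value added in 2002 prices × (P_2017/P_2002) = 5448.33 × 1.754 = 9556.37.

R$9,556.4 thousand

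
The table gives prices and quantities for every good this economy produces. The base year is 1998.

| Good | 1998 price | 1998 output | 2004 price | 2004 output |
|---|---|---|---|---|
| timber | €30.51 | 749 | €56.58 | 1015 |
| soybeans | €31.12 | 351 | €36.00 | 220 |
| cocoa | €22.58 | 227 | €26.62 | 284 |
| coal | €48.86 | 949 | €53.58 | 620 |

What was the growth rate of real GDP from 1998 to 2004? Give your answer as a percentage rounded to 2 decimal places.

-12.61%

Real GDP 1998 = Nominal GDP 1998 = 30.51·749 + 31.12·351 + 22.58·227 + 48.86·949 = 85268.91.
Real GDP 2004 (at 1998 prices) = 30.51·1015 + 31.12·220 + 22.58·284 + 48.86·620 = 74519.97.
Real growth = 74519.97/85268.91 − 1 = -0.1261.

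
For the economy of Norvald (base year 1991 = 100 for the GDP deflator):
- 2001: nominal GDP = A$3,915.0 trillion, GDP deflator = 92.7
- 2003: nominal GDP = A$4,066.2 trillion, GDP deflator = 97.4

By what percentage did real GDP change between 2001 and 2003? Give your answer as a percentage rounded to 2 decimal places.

-1.15%

Deflate each year: 2001 → 3915.0/0.927 = 4223.30; 2003 → 4066.2/0.974 = 4174.74.
So real GDP changed by 4174.74/4223.30 − 1 = -0.0115, i.e. -1.15%.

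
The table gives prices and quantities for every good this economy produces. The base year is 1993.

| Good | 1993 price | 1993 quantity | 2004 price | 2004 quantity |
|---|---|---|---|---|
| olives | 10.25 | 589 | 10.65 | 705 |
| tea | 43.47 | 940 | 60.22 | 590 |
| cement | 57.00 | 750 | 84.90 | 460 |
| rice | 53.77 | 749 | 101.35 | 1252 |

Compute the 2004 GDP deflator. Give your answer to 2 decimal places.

165.32

Nominal GDP 2004 = 10.65·705 + 60.22·590 + 84.90·460 + 101.35·1252 = 208982.25.
Real GDP 2004 (at 1993 prices) = 10.25·705 + 43.47·590 + 57.00·460 + 53.77·1252 = 126413.59.
Deflator = Nominal/Real × 100 = 208982.25/126413.59 × 100 = 165.316.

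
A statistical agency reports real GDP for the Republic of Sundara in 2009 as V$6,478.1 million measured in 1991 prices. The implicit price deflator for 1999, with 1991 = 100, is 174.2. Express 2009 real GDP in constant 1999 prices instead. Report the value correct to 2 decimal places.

Real GDP in 1999 prices = Real GDP in 1991 prices × (P_1999/P_1991) = 6478.1 × 1.742 = 11284.85.

V$11,284.85 million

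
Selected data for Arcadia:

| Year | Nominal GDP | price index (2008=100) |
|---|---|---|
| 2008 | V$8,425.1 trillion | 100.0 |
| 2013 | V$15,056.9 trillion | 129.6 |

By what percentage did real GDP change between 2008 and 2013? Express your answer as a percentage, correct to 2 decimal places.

Deflate each year: 2008 → 8425.1/1.000 = 8425.10; 2013 → 15056.9/1.296 = 11617.98.
So real GDP changed by 11617.98/8425.10 − 1 = 0.3790, i.e. 37.90%.

37.90%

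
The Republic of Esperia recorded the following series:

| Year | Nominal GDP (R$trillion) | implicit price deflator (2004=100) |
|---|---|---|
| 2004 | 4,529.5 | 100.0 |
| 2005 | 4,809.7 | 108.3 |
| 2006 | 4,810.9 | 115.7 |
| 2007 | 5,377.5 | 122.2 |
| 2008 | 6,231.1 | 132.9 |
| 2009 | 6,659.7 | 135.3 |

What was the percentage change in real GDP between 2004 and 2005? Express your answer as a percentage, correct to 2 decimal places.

Real GDP 2004 = 4529.5/1.000 = 4529.50.
Real GDP 2005 = 4809.7/1.083 = 4441.09.
Change = 4441.09/4529.50 − 1 = -0.0195.

-1.95%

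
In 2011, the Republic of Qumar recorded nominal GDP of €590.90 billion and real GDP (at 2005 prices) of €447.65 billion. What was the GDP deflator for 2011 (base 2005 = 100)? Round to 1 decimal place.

132.0

GDP deflator = (Nominal / Real) × 100 = 590.90 / 447.65 × 100 = 132.00.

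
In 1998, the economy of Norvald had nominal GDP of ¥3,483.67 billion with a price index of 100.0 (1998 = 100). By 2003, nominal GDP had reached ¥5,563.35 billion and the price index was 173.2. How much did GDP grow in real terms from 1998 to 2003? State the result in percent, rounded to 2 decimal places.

-7.80%

Deflate each year: 1998 → 3483.67/1.000 = 3483.67; 2003 → 5563.35/1.732 = 3212.10.
So real GDP changed by 3212.10/3483.67 − 1 = -0.0780, i.e. -7.80%.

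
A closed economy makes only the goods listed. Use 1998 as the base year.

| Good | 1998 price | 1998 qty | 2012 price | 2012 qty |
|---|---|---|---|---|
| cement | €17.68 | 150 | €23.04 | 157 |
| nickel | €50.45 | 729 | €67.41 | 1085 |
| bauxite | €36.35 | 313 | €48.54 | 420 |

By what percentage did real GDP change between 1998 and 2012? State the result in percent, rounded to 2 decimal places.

43.25%

Real GDP 1998 = Nominal GDP 1998 = 17.68·150 + 50.45·729 + 36.35·313 = 50807.60.
Real GDP 2012 (at 1998 prices) = 17.68·157 + 50.45·1085 + 36.35·420 = 72781.01.
Real growth = 72781.01/50807.60 − 1 = 0.4325.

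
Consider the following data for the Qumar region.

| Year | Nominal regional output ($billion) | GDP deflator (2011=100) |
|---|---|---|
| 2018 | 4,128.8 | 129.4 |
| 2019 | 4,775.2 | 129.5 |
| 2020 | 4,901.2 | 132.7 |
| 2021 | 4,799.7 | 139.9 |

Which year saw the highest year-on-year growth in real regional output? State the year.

2019: real = 4775.2/1.295 = 3687.41; growth vs 2018 (3190.73) = 15.57%.
2020: real = 4901.2/1.327 = 3693.44; growth vs 2019 (3687.41) = 0.16%.
2021: real = 4799.7/1.399 = 3430.81; growth vs 2020 (3693.44) = -7.11%.

2019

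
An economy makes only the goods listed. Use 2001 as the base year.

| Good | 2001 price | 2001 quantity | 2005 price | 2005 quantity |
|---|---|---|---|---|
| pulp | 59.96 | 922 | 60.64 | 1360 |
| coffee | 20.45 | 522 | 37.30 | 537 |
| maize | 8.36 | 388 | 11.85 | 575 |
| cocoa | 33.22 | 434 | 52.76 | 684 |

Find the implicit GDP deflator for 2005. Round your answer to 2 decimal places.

Nominal GDP 2005 = 60.64·1360 + 37.30·537 + 11.85·575 + 52.76·684 = 145402.09.
Real GDP 2005 (at 2001 prices) = 59.96·1360 + 20.45·537 + 8.36·575 + 33.22·684 = 120056.73.
Deflator = Nominal/Real × 100 = 145402.09/120056.73 × 100 = 121.111.

121.11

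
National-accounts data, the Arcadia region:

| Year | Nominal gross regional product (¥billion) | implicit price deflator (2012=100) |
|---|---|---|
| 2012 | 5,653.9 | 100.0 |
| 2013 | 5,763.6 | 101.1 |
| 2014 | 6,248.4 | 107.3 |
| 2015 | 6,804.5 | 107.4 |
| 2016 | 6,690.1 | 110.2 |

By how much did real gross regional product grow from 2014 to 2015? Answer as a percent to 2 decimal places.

Real gross regional product 2014 = 6248.4/1.073 = 5823.30.
Real gross regional product 2015 = 6804.5/1.074 = 6335.66.
Change = 6335.66/5823.30 − 1 = 0.0880.

8.80%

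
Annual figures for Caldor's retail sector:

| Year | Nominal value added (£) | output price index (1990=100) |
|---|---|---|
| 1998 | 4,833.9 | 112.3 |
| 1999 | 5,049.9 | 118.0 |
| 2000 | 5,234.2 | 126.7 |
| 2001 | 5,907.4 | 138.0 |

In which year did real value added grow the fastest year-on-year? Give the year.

1999: real = 5049.9/1.180 = 4279.58; growth vs 1998 (4304.45) = -0.58%.
2000: real = 5234.2/1.267 = 4131.18; growth vs 1999 (4279.58) = -3.47%.
2001: real = 5907.4/1.380 = 4280.72; growth vs 2000 (4131.18) = 3.62%.

2001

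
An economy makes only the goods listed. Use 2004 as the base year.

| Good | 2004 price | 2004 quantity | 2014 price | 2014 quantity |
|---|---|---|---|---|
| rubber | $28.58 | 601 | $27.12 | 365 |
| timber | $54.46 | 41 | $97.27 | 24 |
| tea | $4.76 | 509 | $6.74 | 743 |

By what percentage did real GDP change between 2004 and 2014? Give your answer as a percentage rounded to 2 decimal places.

Real GDP 2004 = Nominal GDP 2004 = 28.58·601 + 54.46·41 + 4.76·509 = 21832.28.
Real GDP 2014 (at 2004 prices) = 28.58·365 + 54.46·24 + 4.76·743 = 15275.42.
Real growth = 15275.42/21832.28 − 1 = -0.3003.

-30.03%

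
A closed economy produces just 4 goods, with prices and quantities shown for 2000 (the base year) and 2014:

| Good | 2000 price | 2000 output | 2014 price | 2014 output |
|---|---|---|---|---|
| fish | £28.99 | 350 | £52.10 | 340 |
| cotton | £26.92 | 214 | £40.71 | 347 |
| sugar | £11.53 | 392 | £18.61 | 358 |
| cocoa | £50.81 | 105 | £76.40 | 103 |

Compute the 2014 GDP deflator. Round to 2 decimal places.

162.37

Nominal GDP 2014 = 52.10·340 + 40.71·347 + 18.61·358 + 76.40·103 = 46371.95.
Real GDP 2014 (at 2000 prices) = 28.99·340 + 26.92·347 + 11.53·358 + 50.81·103 = 28559.01.
Deflator = Nominal/Real × 100 = 46371.95/28559.01 × 100 = 162.372.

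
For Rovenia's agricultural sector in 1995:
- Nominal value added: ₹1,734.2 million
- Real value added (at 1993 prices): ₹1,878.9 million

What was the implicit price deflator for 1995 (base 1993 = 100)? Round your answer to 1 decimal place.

92.3

implicit price deflator = (Nominal / Real) × 100 = 1734.2 / 1878.9 × 100 = 92.30.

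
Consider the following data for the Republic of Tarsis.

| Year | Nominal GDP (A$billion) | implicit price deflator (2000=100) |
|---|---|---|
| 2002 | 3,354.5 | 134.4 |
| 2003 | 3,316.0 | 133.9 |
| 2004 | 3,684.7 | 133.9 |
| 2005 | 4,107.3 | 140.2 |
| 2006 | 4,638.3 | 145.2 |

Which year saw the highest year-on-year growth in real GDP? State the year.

2003: real = 3316.0/1.339 = 2476.47; growth vs 2002 (2495.91) = -0.78%.
2004: real = 3684.7/1.339 = 2751.83; growth vs 2003 (2476.47) = 11.12%.
2005: real = 4107.3/1.402 = 2929.60; growth vs 2004 (2751.83) = 6.46%.
2006: real = 4638.3/1.452 = 3194.42; growth vs 2005 (2929.60) = 9.04%.

2004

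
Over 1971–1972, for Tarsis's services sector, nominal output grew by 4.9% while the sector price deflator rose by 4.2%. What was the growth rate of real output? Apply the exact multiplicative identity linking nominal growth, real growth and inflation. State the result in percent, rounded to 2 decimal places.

(1 + g_nom) = (1 + g_real)(1 + π), so g_real = 1.0490 / 1.0420 − 1 = 0.00672.

0.67%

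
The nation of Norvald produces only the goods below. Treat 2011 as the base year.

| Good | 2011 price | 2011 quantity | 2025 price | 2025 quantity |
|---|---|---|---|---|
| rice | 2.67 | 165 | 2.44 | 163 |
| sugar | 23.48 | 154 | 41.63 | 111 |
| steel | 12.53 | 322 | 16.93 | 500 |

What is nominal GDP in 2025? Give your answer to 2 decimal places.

13483.65

Nominal GDP 2025 = Σ (p_2025 × q_2025) = 2.44·163 + 41.63·111 + 16.93·500 = 13483.65.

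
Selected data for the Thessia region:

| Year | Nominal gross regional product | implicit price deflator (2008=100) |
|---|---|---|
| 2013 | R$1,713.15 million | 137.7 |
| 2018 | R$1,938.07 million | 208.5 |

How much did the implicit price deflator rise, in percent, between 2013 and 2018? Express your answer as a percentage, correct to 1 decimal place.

51.4%

Price-level change = 208.5 / 137.7 − 1 = 0.5142.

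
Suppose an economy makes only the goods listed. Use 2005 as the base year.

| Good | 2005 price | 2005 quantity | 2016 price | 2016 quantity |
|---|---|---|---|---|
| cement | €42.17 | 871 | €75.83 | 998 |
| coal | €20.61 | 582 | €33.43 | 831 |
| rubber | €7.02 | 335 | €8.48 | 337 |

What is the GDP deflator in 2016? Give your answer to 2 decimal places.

Nominal GDP 2016 = 75.83·998 + 33.43·831 + 8.48·337 = 106316.43.
Real GDP 2016 (at 2005 prices) = 42.17·998 + 20.61·831 + 7.02·337 = 61578.31.
Deflator = Nominal/Real × 100 = 106316.43/61578.31 × 100 = 172.652.

172.65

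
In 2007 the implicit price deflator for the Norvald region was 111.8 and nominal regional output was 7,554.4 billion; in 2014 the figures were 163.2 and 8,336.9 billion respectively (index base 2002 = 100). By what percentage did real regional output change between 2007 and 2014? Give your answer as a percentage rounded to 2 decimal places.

-24.40%

Deflate each year: 2007 → 7554.4/1.118 = 6757.07; 2014 → 8336.9/1.632 = 5108.39.
So real regional output changed by 5108.39/6757.07 − 1 = -0.2440, i.e. -24.40%.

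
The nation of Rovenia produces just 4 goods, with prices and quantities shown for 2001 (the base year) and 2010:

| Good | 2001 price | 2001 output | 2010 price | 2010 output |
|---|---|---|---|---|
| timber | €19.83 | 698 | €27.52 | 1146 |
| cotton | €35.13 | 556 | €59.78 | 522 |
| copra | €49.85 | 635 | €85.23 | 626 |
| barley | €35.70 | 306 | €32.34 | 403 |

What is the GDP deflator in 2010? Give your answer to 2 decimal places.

Nominal GDP 2010 = 27.52·1146 + 59.78·522 + 85.23·626 + 32.34·403 = 129130.08.
Real GDP 2010 (at 2001 prices) = 19.83·1146 + 35.13·522 + 49.85·626 + 35.70·403 = 86656.24.
Deflator = Nominal/Real × 100 = 129130.08/86656.24 × 100 = 149.014.

149.01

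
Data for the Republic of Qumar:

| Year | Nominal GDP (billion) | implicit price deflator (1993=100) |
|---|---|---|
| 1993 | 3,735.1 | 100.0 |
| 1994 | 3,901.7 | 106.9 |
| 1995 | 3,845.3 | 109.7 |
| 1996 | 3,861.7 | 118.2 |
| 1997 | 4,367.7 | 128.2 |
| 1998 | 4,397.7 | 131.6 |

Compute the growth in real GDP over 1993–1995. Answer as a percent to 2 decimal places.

Real GDP 1993 = 3735.1/1.000 = 3735.10.
Real GDP 1995 = 3845.3/1.097 = 3505.29.
Change = 3505.29/3735.10 − 1 = -0.0615.

-6.15%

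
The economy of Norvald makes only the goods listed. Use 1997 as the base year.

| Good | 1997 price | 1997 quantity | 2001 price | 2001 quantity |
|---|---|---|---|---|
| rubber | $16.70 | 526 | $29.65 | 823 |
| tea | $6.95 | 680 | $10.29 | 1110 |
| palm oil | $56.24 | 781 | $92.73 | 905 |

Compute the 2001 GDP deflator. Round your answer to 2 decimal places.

165.49

Nominal GDP 2001 = 29.65·823 + 10.29·1110 + 92.73·905 = 119744.50.
Real GDP 2001 (at 1997 prices) = 16.70·823 + 6.95·1110 + 56.24·905 = 72355.80.
Deflator = Nominal/Real × 100 = 119744.50/72355.80 × 100 = 165.494.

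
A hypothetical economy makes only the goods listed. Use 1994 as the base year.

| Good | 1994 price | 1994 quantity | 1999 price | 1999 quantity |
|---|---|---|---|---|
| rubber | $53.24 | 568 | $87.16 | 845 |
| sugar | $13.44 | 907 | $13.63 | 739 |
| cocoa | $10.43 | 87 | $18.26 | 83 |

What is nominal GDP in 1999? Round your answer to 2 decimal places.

Nominal GDP 1999 = Σ (p_1999 × q_1999) = 87.16·845 + 13.63·739 + 18.26·83 = 85238.35.

$85238.35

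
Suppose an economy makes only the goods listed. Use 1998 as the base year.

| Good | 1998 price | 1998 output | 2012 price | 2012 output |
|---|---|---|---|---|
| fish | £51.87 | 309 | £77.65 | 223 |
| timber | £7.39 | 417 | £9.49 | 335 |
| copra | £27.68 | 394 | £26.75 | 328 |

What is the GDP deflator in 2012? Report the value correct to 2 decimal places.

126.59

Nominal GDP 2012 = 77.65·223 + 9.49·335 + 26.75·328 = 29269.10.
Real GDP 2012 (at 1998 prices) = 51.87·223 + 7.39·335 + 27.68·328 = 23121.70.
Deflator = Nominal/Real × 100 = 29269.10/23121.70 × 100 = 126.587.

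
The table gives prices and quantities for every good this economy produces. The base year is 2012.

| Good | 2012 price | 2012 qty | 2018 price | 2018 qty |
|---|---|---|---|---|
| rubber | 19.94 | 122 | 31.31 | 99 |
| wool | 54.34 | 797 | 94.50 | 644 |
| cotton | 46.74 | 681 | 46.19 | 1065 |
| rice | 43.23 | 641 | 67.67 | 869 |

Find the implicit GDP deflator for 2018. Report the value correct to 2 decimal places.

138.32

Nominal GDP 2018 = 31.31·99 + 94.50·644 + 46.19·1065 + 67.67·869 = 171955.27.
Real GDP 2018 (at 2012 prices) = 19.94·99 + 54.34·644 + 46.74·1065 + 43.23·869 = 124313.99.
Deflator = Nominal/Real × 100 = 171955.27/124313.99 × 100 = 138.323.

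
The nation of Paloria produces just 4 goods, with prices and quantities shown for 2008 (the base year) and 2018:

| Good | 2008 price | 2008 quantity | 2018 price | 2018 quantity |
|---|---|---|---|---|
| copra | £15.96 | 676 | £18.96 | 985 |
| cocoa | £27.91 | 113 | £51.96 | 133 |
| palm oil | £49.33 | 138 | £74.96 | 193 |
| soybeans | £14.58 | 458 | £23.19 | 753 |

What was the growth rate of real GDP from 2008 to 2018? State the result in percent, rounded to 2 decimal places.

45.59%

Real GDP 2008 = Nominal GDP 2008 = 15.96·676 + 27.91·113 + 49.33·138 + 14.58·458 = 27427.97.
Real GDP 2018 (at 2008 prices) = 15.96·985 + 27.91·133 + 49.33·193 + 14.58·753 = 39932.06.
Real growth = 39932.06/27427.97 − 1 = 0.4559.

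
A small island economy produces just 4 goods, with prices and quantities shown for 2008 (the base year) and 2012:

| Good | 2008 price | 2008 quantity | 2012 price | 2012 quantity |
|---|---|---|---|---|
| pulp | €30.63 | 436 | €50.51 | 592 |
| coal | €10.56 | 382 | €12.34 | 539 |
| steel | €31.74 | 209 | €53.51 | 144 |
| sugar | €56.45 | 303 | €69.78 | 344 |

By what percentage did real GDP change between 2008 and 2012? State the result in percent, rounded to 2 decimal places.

16.26%

Real GDP 2008 = Nominal GDP 2008 = 30.63·436 + 10.56·382 + 31.74·209 + 56.45·303 = 41126.61.
Real GDP 2012 (at 2008 prices) = 30.63·592 + 10.56·539 + 31.74·144 + 56.45·344 = 47814.16.
Real growth = 47814.16/41126.61 − 1 = 0.1626.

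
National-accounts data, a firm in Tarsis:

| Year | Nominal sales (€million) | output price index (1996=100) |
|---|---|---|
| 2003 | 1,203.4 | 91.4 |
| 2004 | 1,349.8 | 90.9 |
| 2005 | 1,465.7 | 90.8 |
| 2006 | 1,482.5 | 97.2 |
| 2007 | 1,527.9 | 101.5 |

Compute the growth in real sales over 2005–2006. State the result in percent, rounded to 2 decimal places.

-5.51%

Real sales 2005 = 1465.7/0.908 = 1614.21.
Real sales 2006 = 1482.5/0.972 = 1525.21.
Change = 1525.21/1614.21 − 1 = -0.0551.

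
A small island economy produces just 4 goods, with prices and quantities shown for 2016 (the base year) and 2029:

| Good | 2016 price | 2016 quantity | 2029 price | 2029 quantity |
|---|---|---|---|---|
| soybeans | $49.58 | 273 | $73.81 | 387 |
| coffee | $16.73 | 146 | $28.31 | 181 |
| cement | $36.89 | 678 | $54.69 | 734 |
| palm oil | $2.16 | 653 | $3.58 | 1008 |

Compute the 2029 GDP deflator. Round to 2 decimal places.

150.46

Nominal GDP 2029 = 73.81·387 + 28.31·181 + 54.69·734 + 3.58·1008 = 77439.68.
Real GDP 2029 (at 2016 prices) = 49.58·387 + 16.73·181 + 36.89·734 + 2.16·1008 = 51470.13.
Deflator = Nominal/Real × 100 = 77439.68/51470.13 × 100 = 150.456.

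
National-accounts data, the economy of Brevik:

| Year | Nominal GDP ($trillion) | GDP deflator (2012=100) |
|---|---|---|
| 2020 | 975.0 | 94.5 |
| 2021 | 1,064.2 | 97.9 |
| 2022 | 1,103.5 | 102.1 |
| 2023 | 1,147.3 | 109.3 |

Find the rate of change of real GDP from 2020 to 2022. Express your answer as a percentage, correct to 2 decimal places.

Real GDP 2020 = 975.0/0.945 = 1031.75.
Real GDP 2022 = 1103.5/1.021 = 1080.80.
Change = 1080.80/1031.75 − 1 = 0.0475.

4.75%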